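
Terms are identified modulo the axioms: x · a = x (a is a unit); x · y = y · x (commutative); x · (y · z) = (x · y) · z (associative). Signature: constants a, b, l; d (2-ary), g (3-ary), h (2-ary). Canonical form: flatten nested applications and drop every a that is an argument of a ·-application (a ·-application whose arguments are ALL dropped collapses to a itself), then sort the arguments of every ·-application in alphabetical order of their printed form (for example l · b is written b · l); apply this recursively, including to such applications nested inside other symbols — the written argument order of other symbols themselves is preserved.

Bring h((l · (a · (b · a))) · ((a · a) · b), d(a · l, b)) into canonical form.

Answer: h(b · b · l, d(l, b))

Derivation:
Descend into:  (l · (a · (b · a))) · ((a · a) · b)
Un-nest:  l · a · b · a · a · a · b
Unit:  drop a (×4)
Sort:  b · b · l
Rebuild:  h(b · b · l, d(l, b))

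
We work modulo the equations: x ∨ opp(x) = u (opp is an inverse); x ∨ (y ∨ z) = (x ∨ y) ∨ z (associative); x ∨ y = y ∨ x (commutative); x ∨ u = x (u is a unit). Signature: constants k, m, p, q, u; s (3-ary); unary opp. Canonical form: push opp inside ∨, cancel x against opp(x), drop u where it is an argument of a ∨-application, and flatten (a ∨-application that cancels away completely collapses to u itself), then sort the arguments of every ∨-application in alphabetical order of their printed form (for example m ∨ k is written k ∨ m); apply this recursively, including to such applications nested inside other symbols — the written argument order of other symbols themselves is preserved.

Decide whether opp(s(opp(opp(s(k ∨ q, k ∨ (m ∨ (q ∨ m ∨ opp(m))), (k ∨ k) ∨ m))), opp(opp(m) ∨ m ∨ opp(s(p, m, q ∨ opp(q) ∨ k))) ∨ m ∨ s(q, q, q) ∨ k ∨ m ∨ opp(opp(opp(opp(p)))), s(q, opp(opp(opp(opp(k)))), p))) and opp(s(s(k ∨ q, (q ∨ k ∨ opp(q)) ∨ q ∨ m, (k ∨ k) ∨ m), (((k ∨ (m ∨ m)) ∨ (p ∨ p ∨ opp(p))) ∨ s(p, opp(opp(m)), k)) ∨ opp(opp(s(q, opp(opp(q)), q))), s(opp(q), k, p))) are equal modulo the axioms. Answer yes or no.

Left:  opp(s(opp(opp(s(k ∨ q, k ∨ (m ∨ (q ∨ m ∨ opp(m))), (k ∨ k) ∨ m))), opp(opp(m) ∨ m ∨ opp(s(p, m, q ∨ opp(q) ∨ k))) ∨ m ∨ s(q, q, q) ∨ k ∨ m ∨ opp(opp(opp(opp(p)))), s(q, opp(opp(opp(opp(k)))), p)))
  Push opp inside:  distribute opp over ∨ and collapse double opp
  Combine occurrences:  opp(s(s(k ∨ q, k ∨ m ∨ q, k ∨ k ∨ m), k ∨ m ∨ m ∨ p ∨ s(p, m, k) ∨ s(q, q, q), s(q, k, p)))
Right:  opp(s(s(k ∨ q, (q ∨ k ∨ opp(q)) ∨ q ∨ m, (k ∨ k) ∨ m), (((k ∨ (m ∨ m)) ∨ (p ∨ p ∨ opp(p))) ∨ s(p, opp(opp(m)), k)) ∨ opp(opp(s(q, opp(opp(q)), q))), s(opp(q), k, p)))
  Push opp inside:  distribute opp over ∨ and collapse double opp
  Collect terms:  opp(s(s(k ∨ q, k ∨ m ∨ q, k ∨ k ∨ m), k ∨ m ∨ m ∨ p ∨ s(p, m, k) ∨ s(q, q, q), s(opp(q), k, p)))

Answer: no — opp(s(s(k ∨ q, k ∨ m ∨ q, k ∨ k ∨ m), k ∨ m ∨ m ∨ p ∨ s(p, m, k) ∨ s(q, q, q), s(q, k, p))) vs opp(s(s(k ∨ q, k ∨ m ∨ q, k ∨ k ∨ m), k ∨ m ∨ m ∨ p ∨ s(p, m, k) ∨ s(q, q, q), s(opp(q), k, p)))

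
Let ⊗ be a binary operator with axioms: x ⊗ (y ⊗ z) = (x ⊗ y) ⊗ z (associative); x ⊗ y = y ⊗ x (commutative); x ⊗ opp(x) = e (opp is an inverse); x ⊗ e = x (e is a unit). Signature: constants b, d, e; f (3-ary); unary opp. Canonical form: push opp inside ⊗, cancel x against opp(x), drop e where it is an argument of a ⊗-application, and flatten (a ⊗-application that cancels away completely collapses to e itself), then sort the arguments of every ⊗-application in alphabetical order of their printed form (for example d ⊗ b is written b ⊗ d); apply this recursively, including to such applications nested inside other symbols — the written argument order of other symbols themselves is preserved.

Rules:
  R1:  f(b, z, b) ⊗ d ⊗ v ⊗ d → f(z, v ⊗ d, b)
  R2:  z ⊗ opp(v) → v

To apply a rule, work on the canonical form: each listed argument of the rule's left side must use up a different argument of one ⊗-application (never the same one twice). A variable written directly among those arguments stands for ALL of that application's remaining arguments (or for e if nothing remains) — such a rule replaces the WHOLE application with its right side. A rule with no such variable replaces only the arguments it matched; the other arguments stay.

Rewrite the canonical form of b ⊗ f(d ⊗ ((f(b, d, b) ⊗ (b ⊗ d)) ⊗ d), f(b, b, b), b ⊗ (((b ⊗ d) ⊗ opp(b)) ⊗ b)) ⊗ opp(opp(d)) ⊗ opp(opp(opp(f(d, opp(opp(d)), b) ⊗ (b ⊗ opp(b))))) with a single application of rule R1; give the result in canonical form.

Answer: b ⊗ d ⊗ f(f(d, b ⊗ d ⊗ d, b), f(b, b, b), b ⊗ b ⊗ d) ⊗ opp(f(d, d, b))

Derivation:
Canonical form:  b ⊗ d ⊗ f(b ⊗ d ⊗ d ⊗ d ⊗ f(b, d, b), f(b, b, b), b ⊗ b ⊗ d) ⊗ opp(f(d, d, b))
R1 matches:  uses d, d, f(b, d, b);  v := b ⊗ d, z := d
The variable takes the whole remainder — replace the entire application.
Result:  b ⊗ d ⊗ f(f(d, b ⊗ d ⊗ d, b), f(b, b, b), b ⊗ b ⊗ d) ⊗ opp(f(d, d, b))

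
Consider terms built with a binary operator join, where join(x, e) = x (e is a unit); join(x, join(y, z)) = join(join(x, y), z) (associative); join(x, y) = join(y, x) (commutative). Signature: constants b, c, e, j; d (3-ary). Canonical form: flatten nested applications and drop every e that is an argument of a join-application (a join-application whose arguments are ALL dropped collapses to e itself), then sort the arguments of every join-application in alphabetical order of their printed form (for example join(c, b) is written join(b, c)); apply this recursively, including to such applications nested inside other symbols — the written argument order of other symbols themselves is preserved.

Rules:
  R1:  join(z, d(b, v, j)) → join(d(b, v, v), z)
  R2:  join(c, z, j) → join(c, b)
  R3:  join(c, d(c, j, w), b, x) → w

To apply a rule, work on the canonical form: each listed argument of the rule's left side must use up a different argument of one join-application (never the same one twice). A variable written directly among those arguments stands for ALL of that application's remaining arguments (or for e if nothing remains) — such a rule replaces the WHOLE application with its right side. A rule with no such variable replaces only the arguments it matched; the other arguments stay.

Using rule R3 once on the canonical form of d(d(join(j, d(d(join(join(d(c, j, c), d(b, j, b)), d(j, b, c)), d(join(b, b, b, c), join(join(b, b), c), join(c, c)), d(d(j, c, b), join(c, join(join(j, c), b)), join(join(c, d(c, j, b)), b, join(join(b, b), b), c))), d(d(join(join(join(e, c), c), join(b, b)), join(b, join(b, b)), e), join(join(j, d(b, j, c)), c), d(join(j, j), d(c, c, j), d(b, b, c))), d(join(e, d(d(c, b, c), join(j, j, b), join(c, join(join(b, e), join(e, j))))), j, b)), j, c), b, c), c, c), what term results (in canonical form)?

Answer: d(d(join(c, d(d(join(d(b, j, b), d(c, j, c), d(j, b, c)), d(join(b, b, b, c), join(b, b, c), join(c, c)), d(d(j, c, b), join(b, c, c, j), b)), d(d(join(b, b, c, c), join(b, b, b), e), join(c, d(b, j, c), j), d(join(j, j), d(c, c, j), d(b, b, c))), d(d(d(c, b, c), join(b, j, j), join(b, c, j)), j, b)), j, j), b, c), c, c)

Derivation:
Canonical form:  d(d(join(c, d(d(join(d(b, j, b), d(c, j, c), d(j, b, c)), d(join(b, b, b, c), join(b, b, c), join(c, c)), d(d(j, c, b), join(b, c, c, j), join(b, b, b, b, c, c, d(c, j, b)))), d(d(join(b, b, c, c), join(b, b, b), e), join(c, d(b, j, c), j), d(join(j, j), d(c, c, j), d(b, b, c))), d(d(d(c, b, c), join(b, j, j), join(b, c, j)), j, b)), j, j), b, c), c, c)
Apply R3:  consuming b, c, d(c, j, b);  w := b, x := join(b, b, b, c)
The extension variable absorbs all remaining arguments, so the whole application is rewritten.
Giving:  d(d(join(c, d(d(join(d(b, j, b), d(c, j, c), d(j, b, c)), d(join(b, b, b, c), join(b, b, c), join(c, c)), d(d(j, c, b), join(b, c, c, j), b)), d(d(join(b, b, c, c), join(b, b, b), e), join(c, d(b, j, c), j), d(join(j, j), d(c, c, j), d(b, b, c))), d(d(d(c, b, c), join(b, j, j), join(b, c, j)), j, b)), j, j), b, c), c, c)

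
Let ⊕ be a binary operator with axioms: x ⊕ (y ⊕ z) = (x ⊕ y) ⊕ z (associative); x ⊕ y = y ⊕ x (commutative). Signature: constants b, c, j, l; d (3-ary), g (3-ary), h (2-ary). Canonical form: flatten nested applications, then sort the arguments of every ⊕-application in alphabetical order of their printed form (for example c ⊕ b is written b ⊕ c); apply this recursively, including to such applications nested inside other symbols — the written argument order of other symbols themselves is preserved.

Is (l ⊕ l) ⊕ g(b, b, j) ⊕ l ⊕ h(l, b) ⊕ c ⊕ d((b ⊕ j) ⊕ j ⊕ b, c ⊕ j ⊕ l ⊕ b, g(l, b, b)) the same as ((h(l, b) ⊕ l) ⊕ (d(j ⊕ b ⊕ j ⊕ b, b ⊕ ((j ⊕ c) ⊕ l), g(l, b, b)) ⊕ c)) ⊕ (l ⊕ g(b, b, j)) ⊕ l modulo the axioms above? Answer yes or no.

Left:  (l ⊕ l) ⊕ g(b, b, j) ⊕ l ⊕ h(l, b) ⊕ c ⊕ d((b ⊕ j) ⊕ j ⊕ b, c ⊕ j ⊕ l ⊕ b, g(l, b, b))
  Flatten:  l ⊕ l ⊕ g(b, b, j) ⊕ l ⊕ h(l, b) ⊕ c ⊕ d((b ⊕ j) ⊕ j ⊕ b, c ⊕ j ⊕ l ⊕ b, g(l, b, b))
  Canonicalize subterm:  d((b ⊕ j) ⊕ j ⊕ b, c ⊕ j ⊕ l ⊕ b, g(l, b, b))  →  d(b ⊕ b ⊕ j ⊕ j, b ⊕ c ⊕ j ⊕ l, g(l, b, b))
  Sort arguments:  c ⊕ d(b ⊕ b ⊕ j ⊕ j, b ⊕ c ⊕ j ⊕ l, g(l, b, b)) ⊕ g(b, b, j) ⊕ h(l, b) ⊕ l ⊕ l ⊕ l
Right:  ((h(l, b) ⊕ l) ⊕ (d(j ⊕ b ⊕ j ⊕ b, b ⊕ ((j ⊕ c) ⊕ l), g(l, b, b)) ⊕ c)) ⊕ (l ⊕ g(b, b, j)) ⊕ l
  Merge nested applications:  h(l, b) ⊕ l ⊕ d(j ⊕ b ⊕ j ⊕ b, b ⊕ ((j ⊕ c) ⊕ l), g(l, b, b)) ⊕ c ⊕ l ⊕ g(b, b, j) ⊕ l
  Inside:  d(j ⊕ b ⊕ j ⊕ b, b ⊕ ((j ⊕ c) ⊕ l), g(l, b, b))  →  d(b ⊕ b ⊕ j ⊕ j, b ⊕ c ⊕ j ⊕ l, g(l, b, b))
  Sort:  c ⊕ d(b ⊕ b ⊕ j ⊕ j, b ⊕ c ⊕ j ⊕ l, g(l, b, b)) ⊕ g(b, b, j) ⊕ h(l, b) ⊕ l ⊕ l ⊕ l

Answer: yes — both canonical forms are c ⊕ d(b ⊕ b ⊕ j ⊕ j, b ⊕ c ⊕ j ⊕ l, g(l, b, b)) ⊕ g(b, b, j) ⊕ h(l, b) ⊕ l ⊕ l ⊕ l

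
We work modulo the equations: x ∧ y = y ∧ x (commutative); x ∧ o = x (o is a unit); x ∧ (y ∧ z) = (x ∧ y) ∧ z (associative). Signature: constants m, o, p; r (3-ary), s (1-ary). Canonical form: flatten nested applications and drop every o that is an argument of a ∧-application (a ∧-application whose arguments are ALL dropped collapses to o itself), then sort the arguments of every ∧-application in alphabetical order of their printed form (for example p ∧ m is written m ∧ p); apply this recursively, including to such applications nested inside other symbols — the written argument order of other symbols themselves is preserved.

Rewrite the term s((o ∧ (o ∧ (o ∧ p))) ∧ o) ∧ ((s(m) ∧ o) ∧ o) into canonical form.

Answer: s(m) ∧ s(p)

Derivation:
Un-nest:  s((o ∧ (o ∧ (o ∧ p))) ∧ o) ∧ s(m) ∧ o ∧ o
Inside:  s((o ∧ (o ∧ (o ∧ p))) ∧ o)  →  s(p)
Units out:  drop o (×2)
Sort:  s(m) ∧ s(p)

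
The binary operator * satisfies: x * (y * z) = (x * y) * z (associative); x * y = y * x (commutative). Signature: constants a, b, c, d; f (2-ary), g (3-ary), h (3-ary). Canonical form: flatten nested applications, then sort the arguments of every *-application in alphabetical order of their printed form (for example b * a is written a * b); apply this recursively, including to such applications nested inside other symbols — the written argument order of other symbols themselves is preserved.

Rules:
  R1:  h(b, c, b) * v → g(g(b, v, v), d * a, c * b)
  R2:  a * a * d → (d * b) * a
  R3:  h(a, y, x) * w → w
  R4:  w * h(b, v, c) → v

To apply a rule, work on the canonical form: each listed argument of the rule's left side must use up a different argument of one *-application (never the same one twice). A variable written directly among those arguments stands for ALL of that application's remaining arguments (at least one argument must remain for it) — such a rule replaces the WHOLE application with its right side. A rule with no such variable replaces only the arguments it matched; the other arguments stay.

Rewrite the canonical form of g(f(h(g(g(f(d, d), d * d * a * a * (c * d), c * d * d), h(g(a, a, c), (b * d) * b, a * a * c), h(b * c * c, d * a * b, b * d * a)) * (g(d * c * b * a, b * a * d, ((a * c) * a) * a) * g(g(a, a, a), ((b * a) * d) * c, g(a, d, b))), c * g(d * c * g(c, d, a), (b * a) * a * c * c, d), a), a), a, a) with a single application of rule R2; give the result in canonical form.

Canonical form:  g(f(h(g(a * b * c * d, a * b * d, a * a * a * c) * g(g(a, a, a), a * b * c * d, g(a, d, b)) * g(g(f(d, d), a * a * c * d * d * d, c * d * d), h(g(a, a, c), b * b * d, a * a * c), h(b * c * c, a * b * d, a * b * d)), c * g(c * d * g(c, d, a), a * a * b * c * c, d), a), a), a, a)
R2 matches:  uses a, a, d
Giving:  g(f(h(g(a * b * c * d, a * b * d, a * a * a * c) * g(g(a, a, a), a * b * c * d, g(a, d, b)) * g(g(f(d, d), a * b * c * d * d * d, c * d * d), h(g(a, a, c), b * b * d, a * a * c), h(b * c * c, a * b * d, a * b * d)), c * g(c * d * g(c, d, a), a * a * b * c * c, d), a), a), a, a)

Answer: g(f(h(g(a * b * c * d, a * b * d, a * a * a * c) * g(g(a, a, a), a * b * c * d, g(a, d, b)) * g(g(f(d, d), a * b * c * d * d * d, c * d * d), h(g(a, a, c), b * b * d, a * a * c), h(b * c * c, a * b * d, a * b * d)), c * g(c * d * g(c, d, a), a * a * b * c * c, d), a), a), a, a)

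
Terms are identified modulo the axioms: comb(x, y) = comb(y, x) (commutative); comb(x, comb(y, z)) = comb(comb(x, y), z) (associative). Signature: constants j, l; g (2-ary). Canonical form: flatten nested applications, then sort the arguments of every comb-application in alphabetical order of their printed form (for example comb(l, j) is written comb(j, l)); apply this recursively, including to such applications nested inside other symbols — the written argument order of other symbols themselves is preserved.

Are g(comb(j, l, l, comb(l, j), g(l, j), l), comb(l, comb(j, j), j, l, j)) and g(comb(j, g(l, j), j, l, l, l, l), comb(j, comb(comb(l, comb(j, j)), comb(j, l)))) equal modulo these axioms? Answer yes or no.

Answer: yes — both canonical forms are g(comb(g(l, j), j, j, l, l, l, l), comb(j, j, j, j, l, l))

Derivation:
Left:  g(comb(j, l, l, comb(l, j), g(l, j), l), comb(l, comb(j, j), j, l, j))
  Focus inside:  comb(j, l, l, comb(l, j), g(l, j), l)
  Merge nested applications:  comb(j, l, l, l, j, g(l, j), l)
  Sort:  comb(g(l, j), j, j, l, l, l, l)
  Rebuild:  g(comb(g(l, j), j, j, l, l, l, l), comb(j, j, j, j, l, l))
Right:  g(comb(j, g(l, j), j, l, l, l, l), comb(j, comb(comb(l, comb(j, j)), comb(j, l))))
  Work inside:  comb(j, comb(comb(l, comb(j, j)), comb(j, l)))
  Merge nested applications:  comb(j, l, j, j, j, l)
  Order the arguments:  comb(j, j, j, j, l, l)
  Put back:  g(comb(g(l, j), j, j, l, l, l, l), comb(j, j, j, j, l, l))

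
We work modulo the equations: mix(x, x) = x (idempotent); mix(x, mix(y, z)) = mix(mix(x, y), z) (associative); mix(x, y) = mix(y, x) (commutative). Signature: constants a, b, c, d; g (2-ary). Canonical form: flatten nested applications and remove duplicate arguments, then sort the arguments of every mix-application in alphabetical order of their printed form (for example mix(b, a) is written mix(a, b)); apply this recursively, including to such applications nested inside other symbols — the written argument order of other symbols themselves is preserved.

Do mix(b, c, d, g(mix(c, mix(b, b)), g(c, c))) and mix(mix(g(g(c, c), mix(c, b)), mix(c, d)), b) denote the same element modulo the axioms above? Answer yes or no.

Answer: no — mix(b, c, d, g(mix(b, c), g(c, c))) vs mix(b, c, d, g(g(c, c), mix(b, c)))

Derivation:
Left:  mix(b, c, d, g(mix(c, mix(b, b)), g(c, c)))
  Inside:  g(mix(c, mix(b, b)), g(c, c))  →  g(mix(b, c), g(c, c))
  Order the arguments:  mix(b, c, d, g(mix(b, c), g(c, c)))
Right:  mix(mix(g(g(c, c), mix(c, b)), mix(c, d)), b)
  Flatten:  mix(g(g(c, c), mix(c, b)), c, d, b)
  Inside:  g(g(c, c), mix(c, b))  →  g(g(c, c), mix(b, c))
  Order the arguments:  mix(b, c, d, g(g(c, c), mix(b, c)))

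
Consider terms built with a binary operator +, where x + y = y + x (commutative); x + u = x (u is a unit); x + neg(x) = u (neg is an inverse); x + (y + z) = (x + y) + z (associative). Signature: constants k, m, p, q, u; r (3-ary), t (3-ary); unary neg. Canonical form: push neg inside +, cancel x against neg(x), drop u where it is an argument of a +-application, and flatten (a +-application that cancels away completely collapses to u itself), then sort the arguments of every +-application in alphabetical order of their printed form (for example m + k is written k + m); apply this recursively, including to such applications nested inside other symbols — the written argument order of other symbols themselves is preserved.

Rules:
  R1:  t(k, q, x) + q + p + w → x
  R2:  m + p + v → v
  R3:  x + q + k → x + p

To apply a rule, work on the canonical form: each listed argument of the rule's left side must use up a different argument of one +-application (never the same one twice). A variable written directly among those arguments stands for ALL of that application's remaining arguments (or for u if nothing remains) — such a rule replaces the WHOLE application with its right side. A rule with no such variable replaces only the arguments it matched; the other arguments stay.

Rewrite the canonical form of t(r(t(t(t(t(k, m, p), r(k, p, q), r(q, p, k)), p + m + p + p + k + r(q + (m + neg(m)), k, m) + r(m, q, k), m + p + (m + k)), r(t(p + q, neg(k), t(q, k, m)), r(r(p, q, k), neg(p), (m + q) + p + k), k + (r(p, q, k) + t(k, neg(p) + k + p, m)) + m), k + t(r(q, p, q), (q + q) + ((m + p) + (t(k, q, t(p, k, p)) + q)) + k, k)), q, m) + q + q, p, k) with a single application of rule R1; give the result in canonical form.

Canonical form:  t(q + q + r(t(t(t(t(k, m, p), r(k, p, q), r(q, p, k)), k + m + p + p + p + r(m, q, k) + r(q, k, m), k + m + m + p), r(t(p + q, neg(k), t(q, k, m)), r(r(p, q, k), neg(p), k + m + p + q), k + m + r(p, q, k) + t(k, k, m)), k + t(r(q, p, q), k + m + p + q + q + q + t(k, q, t(p, k, p)), k)), q, m), p, k)
Apply R1:  consuming p, q, t(k, q, t(p, k, p));  w := k + m + q + q, x := t(p, k, p)
Every leftover argument binds to the variable; the entire application is replaced.
Result:  t(q + q + r(t(t(t(t(k, m, p), r(k, p, q), r(q, p, k)), k + m + p + p + p + r(m, q, k) + r(q, k, m), k + m + m + p), r(t(p + q, neg(k), t(q, k, m)), r(r(p, q, k), neg(p), k + m + p + q), k + m + r(p, q, k) + t(k, k, m)), k + t(r(q, p, q), t(p, k, p), k)), q, m), p, k)

Answer: t(q + q + r(t(t(t(t(k, m, p), r(k, p, q), r(q, p, k)), k + m + p + p + p + r(m, q, k) + r(q, k, m), k + m + m + p), r(t(p + q, neg(k), t(q, k, m)), r(r(p, q, k), neg(p), k + m + p + q), k + m + r(p, q, k) + t(k, k, m)), k + t(r(q, p, q), t(p, k, p), k)), q, m), p, k)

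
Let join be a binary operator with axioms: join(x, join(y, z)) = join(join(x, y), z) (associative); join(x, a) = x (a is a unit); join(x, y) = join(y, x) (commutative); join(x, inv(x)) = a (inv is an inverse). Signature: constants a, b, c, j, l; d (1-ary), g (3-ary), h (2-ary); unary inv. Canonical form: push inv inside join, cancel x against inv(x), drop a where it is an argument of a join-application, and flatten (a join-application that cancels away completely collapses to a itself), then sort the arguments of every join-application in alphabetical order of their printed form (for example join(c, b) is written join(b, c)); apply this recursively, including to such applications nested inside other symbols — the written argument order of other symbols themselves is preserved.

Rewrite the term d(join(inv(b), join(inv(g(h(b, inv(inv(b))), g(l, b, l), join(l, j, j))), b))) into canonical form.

Descend into:  join(inv(b), join(inv(g(h(b, inv(inv(b))), g(l, b, l), join(l, j, j))), b))
Push inv inside:  distribute inv over join and collapse double inv
Inverses cancel:  b cancels
Collect:  inv(g(h(b, b), g(l, b, l), join(j, j, l)))
Put back:  d(inv(g(h(b, b), g(l, b, l), join(j, j, l))))

Answer: d(inv(g(h(b, b), g(l, b, l), join(j, j, l))))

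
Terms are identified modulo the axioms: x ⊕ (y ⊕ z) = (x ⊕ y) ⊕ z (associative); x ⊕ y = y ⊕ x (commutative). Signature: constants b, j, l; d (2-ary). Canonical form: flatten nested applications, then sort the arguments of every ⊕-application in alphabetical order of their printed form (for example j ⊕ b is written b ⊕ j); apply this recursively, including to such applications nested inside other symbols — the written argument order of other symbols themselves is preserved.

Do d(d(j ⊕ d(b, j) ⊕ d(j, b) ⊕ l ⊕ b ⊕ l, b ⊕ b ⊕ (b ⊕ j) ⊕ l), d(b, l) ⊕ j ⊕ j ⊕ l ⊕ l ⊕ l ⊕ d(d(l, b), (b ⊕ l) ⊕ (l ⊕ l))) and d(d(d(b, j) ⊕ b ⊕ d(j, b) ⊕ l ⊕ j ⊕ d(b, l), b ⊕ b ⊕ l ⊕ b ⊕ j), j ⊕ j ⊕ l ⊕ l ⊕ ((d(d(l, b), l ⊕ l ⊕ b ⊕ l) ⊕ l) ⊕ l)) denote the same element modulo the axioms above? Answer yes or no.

Left:  d(d(j ⊕ d(b, j) ⊕ d(j, b) ⊕ l ⊕ b ⊕ l, b ⊕ b ⊕ (b ⊕ j) ⊕ l), d(b, l) ⊕ j ⊕ j ⊕ l ⊕ l ⊕ l ⊕ d(d(l, b), (b ⊕ l) ⊕ (l ⊕ l)))
  Descend into:  d(b, l) ⊕ j ⊕ j ⊕ l ⊕ l ⊕ l ⊕ d(d(l, b), (b ⊕ l) ⊕ (l ⊕ l))
  Simplify inside:  d(d(l, b), (b ⊕ l) ⊕ (l ⊕ l))  →  d(d(l, b), b ⊕ l ⊕ l ⊕ l)
  Order the arguments:  d(b, l) ⊕ d(d(l, b), b ⊕ l ⊕ l ⊕ l) ⊕ j ⊕ j ⊕ l ⊕ l ⊕ l
  Rebuild:  d(d(b ⊕ d(b, j) ⊕ d(j, b) ⊕ j ⊕ l ⊕ l, b ⊕ b ⊕ b ⊕ j ⊕ l), d(b, l) ⊕ d(d(l, b), b ⊕ l ⊕ l ⊕ l) ⊕ j ⊕ j ⊕ l ⊕ l ⊕ l)
Right:  d(d(d(b, j) ⊕ b ⊕ d(j, b) ⊕ l ⊕ j ⊕ d(b, l), b ⊕ b ⊕ l ⊕ b ⊕ j), j ⊕ j ⊕ l ⊕ l ⊕ ((d(d(l, b), l ⊕ l ⊕ b ⊕ l) ⊕ l) ⊕ l))
  Focus inside:  j ⊕ j ⊕ l ⊕ l ⊕ ((d(d(l, b), l ⊕ l ⊕ b ⊕ l) ⊕ l) ⊕ l)
  Flatten:  j ⊕ j ⊕ l ⊕ l ⊕ d(d(l, b), l ⊕ l ⊕ b ⊕ l) ⊕ l ⊕ l
  Simplify inside:  d(d(l, b), l ⊕ l ⊕ b ⊕ l)  →  d(d(l, b), b ⊕ l ⊕ l ⊕ l)
  Sort:  d(d(l, b), b ⊕ l ⊕ l ⊕ l) ⊕ j ⊕ j ⊕ l ⊕ l ⊕ l ⊕ l
  Reassemble:  d(d(b ⊕ d(b, j) ⊕ d(b, l) ⊕ d(j, b) ⊕ j ⊕ l, b ⊕ b ⊕ b ⊕ j ⊕ l), d(d(l, b), b ⊕ l ⊕ l ⊕ l) ⊕ j ⊕ j ⊕ l ⊕ l ⊕ l ⊕ l)

Answer: no — d(d(b ⊕ d(b, j) ⊕ d(j, b) ⊕ j ⊕ l ⊕ l, b ⊕ b ⊕ b ⊕ j ⊕ l), d(b, l) ⊕ d(d(l, b), b ⊕ l ⊕ l ⊕ l) ⊕ j ⊕ j ⊕ l ⊕ l ⊕ l) vs d(d(b ⊕ d(b, j) ⊕ d(b, l) ⊕ d(j, b) ⊕ j ⊕ l, b ⊕ b ⊕ b ⊕ j ⊕ l), d(d(l, b), b ⊕ l ⊕ l ⊕ l) ⊕ j ⊕ j ⊕ l ⊕ l ⊕ l ⊕ l)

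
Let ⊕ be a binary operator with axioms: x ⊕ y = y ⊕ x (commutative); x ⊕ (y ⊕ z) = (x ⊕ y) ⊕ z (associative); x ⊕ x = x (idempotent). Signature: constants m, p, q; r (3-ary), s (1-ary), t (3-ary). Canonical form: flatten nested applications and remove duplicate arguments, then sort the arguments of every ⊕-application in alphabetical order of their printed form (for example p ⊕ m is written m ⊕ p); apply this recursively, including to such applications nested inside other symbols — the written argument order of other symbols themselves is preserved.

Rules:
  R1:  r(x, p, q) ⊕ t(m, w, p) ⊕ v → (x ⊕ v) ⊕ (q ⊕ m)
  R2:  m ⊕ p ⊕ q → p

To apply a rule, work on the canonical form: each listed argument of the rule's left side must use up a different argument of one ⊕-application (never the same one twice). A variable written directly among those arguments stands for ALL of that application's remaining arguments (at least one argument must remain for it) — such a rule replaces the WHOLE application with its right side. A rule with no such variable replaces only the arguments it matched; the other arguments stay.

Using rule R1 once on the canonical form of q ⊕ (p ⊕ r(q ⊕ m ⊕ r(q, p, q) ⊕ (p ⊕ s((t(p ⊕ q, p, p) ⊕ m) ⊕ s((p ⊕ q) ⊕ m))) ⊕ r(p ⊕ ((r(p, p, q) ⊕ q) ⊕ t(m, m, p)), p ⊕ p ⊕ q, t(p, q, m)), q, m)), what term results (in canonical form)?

Canonical form:  p ⊕ q ⊕ r(m ⊕ p ⊕ q ⊕ r(p ⊕ q ⊕ r(p, p, q) ⊕ t(m, m, p), p ⊕ q, t(p, q, m)) ⊕ r(q, p, q) ⊕ s(m ⊕ s(m ⊕ p ⊕ q) ⊕ t(p ⊕ q, p, p)), q, m)
Match R1:  consume r(p, p, q), t(m, m, p);  v := p ⊕ q, w := m, x := p
The variable takes the whole remainder — replace the entire application.
Result:  p ⊕ q ⊕ r(m ⊕ p ⊕ q ⊕ r(m ⊕ p ⊕ q, p ⊕ q, t(p, q, m)) ⊕ r(q, p, q) ⊕ s(m ⊕ s(m ⊕ p ⊕ q) ⊕ t(p ⊕ q, p, p)), q, m)

Answer: p ⊕ q ⊕ r(m ⊕ p ⊕ q ⊕ r(m ⊕ p ⊕ q, p ⊕ q, t(p, q, m)) ⊕ r(q, p, q) ⊕ s(m ⊕ s(m ⊕ p ⊕ q) ⊕ t(p ⊕ q, p, p)), q, m)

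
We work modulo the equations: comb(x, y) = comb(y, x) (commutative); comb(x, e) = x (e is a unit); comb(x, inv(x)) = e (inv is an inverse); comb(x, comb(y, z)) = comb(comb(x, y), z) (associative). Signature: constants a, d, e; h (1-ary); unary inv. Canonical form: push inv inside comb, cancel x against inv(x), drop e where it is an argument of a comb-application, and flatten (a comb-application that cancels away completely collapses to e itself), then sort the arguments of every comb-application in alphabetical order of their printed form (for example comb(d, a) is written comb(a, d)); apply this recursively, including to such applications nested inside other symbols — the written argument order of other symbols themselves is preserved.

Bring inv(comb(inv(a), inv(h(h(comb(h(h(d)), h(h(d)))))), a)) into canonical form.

Answer: h(h(comb(h(h(d)), h(h(d)))))

Derivation:
Push inv inside:  distribute inv over comb and collapse double inv
Cancel inverse pairs:  a cancels
Collect terms:  h(h(comb(h(h(d)), h(h(d)))))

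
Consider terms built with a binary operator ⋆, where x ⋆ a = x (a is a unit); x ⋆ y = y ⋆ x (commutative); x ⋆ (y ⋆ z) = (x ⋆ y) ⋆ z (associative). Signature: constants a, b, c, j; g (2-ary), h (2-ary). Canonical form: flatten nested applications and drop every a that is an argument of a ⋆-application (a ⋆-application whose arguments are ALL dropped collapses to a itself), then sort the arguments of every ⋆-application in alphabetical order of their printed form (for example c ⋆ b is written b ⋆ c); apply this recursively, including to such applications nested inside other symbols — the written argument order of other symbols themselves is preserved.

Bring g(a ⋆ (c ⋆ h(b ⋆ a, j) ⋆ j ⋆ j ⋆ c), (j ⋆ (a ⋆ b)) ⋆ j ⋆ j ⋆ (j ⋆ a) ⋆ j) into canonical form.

Answer: g(c ⋆ c ⋆ h(b, j) ⋆ j ⋆ j, b ⋆ j ⋆ j ⋆ j ⋆ j ⋆ j)

Derivation:
Work inside:  (j ⋆ (a ⋆ b)) ⋆ j ⋆ j ⋆ (j ⋆ a) ⋆ j
Merge nested applications:  j ⋆ a ⋆ b ⋆ j ⋆ j ⋆ j ⋆ a ⋆ j
Unit:  drop a (×2)
Sort arguments:  b ⋆ j ⋆ j ⋆ j ⋆ j ⋆ j
Put back:  g(c ⋆ c ⋆ h(b, j) ⋆ j ⋆ j, b ⋆ j ⋆ j ⋆ j ⋆ j ⋆ j)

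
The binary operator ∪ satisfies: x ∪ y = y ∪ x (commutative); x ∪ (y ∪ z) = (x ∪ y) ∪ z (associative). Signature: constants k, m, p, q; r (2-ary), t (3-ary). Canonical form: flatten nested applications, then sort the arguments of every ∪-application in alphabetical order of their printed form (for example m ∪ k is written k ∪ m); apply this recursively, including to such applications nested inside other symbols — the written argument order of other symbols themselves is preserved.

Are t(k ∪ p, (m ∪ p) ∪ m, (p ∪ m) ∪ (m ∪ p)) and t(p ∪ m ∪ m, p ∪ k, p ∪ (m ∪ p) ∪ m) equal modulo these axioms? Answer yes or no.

Answer: no — t(k ∪ p, m ∪ m ∪ p, m ∪ m ∪ p ∪ p) vs t(m ∪ m ∪ p, k ∪ p, m ∪ m ∪ p ∪ p)

Derivation:
Left:  t(k ∪ p, (m ∪ p) ∪ m, (p ∪ m) ∪ (m ∪ p))
  Focus inside:  (p ∪ m) ∪ (m ∪ p)
  Merge nested applications:  p ∪ m ∪ m ∪ p
  Order the arguments:  m ∪ m ∪ p ∪ p
  Rebuild:  t(k ∪ p, m ∪ m ∪ p, m ∪ m ∪ p ∪ p)
Right:  t(p ∪ m ∪ m, p ∪ k, p ∪ (m ∪ p) ∪ m)
  Focus inside:  p ∪ (m ∪ p) ∪ m
  Un-nest:  p ∪ m ∪ p ∪ m
  Sort arguments:  m ∪ m ∪ p ∪ p
  Rebuild:  t(m ∪ m ∪ p, k ∪ p, m ∪ m ∪ p ∪ p)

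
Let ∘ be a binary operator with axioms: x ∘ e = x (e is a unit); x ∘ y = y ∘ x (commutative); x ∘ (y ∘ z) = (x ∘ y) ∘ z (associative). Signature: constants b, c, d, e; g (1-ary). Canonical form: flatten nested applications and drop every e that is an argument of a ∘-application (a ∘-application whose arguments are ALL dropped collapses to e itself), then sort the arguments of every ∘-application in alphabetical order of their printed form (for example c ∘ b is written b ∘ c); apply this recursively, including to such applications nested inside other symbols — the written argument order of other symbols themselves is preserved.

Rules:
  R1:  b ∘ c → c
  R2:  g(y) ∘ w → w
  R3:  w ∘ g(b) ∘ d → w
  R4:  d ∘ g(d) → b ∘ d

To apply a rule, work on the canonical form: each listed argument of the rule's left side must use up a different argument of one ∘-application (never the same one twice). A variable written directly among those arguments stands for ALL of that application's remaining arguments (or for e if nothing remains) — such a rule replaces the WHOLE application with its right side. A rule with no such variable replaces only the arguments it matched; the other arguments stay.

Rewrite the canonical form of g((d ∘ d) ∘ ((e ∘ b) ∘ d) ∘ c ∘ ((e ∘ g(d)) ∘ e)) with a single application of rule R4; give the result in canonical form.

Canonical form:  g(b ∘ c ∘ d ∘ d ∘ d ∘ g(d))
Match R4:  consume d, g(d)
New term:  g(b ∘ b ∘ c ∘ d ∘ d ∘ d)

Answer: g(b ∘ b ∘ c ∘ d ∘ d ∘ d)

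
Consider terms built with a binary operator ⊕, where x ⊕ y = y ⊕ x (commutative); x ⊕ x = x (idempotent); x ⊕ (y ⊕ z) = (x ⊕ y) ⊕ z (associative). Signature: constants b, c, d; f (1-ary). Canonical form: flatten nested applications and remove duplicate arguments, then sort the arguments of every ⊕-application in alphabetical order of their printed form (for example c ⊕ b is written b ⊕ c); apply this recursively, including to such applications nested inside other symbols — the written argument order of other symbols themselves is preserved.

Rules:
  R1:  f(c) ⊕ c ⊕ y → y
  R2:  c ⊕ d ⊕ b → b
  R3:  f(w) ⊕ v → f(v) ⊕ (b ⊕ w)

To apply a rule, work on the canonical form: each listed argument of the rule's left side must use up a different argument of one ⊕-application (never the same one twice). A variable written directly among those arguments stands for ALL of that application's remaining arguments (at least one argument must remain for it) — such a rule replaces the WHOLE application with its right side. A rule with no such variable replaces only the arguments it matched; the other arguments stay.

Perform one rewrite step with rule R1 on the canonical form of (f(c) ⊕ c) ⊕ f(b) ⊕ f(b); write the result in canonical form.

Answer: f(b)

Derivation:
Canonical form:  c ⊕ f(b) ⊕ f(c)
Match R1:  consume c, f(c);  y := f(b)
Every leftover argument binds to the variable; the entire application is replaced.
New term:  f(b)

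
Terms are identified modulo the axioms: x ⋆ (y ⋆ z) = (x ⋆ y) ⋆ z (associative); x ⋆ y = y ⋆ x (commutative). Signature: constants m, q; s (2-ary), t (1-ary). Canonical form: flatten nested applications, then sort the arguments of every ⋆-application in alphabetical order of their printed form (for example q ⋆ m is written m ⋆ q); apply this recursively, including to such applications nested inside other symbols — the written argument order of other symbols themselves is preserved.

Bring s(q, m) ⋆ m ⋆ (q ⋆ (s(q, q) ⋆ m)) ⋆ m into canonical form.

Answer: m ⋆ m ⋆ m ⋆ q ⋆ s(q, m) ⋆ s(q, q)

Derivation:
Flatten:  s(q, m) ⋆ m ⋆ q ⋆ s(q, q) ⋆ m ⋆ m
Sort arguments:  m ⋆ m ⋆ m ⋆ q ⋆ s(q, m) ⋆ s(q, q)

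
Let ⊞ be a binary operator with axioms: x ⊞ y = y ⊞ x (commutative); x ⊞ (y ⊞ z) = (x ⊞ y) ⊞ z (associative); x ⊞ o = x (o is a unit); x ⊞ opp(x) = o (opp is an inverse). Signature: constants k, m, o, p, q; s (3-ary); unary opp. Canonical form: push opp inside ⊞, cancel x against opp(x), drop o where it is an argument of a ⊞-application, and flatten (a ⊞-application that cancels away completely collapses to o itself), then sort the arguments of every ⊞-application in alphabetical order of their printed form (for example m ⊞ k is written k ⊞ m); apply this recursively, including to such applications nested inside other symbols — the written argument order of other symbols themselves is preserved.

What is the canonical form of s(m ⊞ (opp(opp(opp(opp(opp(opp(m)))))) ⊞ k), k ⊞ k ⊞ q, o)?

Focus inside:  m ⊞ (opp(opp(opp(opp(opp(opp(m)))))) ⊞ k)
Push opp inside:  distribute opp over ⊞ and collapse double opp
Collect:  m ⊞ m ⊞ k
Sort:  k ⊞ m ⊞ m
Put back:  s(k ⊞ m ⊞ m, k ⊞ k ⊞ q, o)

Answer: s(k ⊞ m ⊞ m, k ⊞ k ⊞ q, o)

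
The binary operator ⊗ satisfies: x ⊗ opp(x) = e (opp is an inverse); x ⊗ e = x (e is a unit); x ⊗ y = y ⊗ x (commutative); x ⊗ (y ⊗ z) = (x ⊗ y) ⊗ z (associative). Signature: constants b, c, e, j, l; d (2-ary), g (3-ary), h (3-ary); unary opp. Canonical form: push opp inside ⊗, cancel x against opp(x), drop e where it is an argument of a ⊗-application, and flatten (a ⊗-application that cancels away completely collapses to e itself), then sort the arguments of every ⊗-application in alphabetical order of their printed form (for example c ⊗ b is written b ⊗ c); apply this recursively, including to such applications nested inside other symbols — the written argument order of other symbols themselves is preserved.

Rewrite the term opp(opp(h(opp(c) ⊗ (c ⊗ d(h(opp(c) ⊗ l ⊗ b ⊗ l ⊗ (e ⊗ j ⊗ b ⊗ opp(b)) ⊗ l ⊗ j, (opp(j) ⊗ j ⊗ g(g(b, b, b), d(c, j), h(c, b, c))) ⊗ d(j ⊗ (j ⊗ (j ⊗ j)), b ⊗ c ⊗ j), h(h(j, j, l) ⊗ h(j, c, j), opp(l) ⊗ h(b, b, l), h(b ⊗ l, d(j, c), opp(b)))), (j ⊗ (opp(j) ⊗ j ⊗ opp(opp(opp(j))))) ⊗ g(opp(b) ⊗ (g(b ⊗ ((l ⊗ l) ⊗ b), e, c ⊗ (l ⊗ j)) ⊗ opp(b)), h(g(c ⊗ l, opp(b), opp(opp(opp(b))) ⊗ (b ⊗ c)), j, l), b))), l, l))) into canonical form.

Push opp inside:  distribute opp over ⊗ and collapse double opp
Collect:  h(d(h(b ⊗ j ⊗ j ⊗ l ⊗ l ⊗ l ⊗ opp(c), d(j ⊗ j ⊗ j ⊗ j, b ⊗ c ⊗ j) ⊗ g(g(b, b, b), d(c, j), h(c, b, c)), h(h(j, c, j) ⊗ h(j, j, l), h(b, b, l) ⊗ opp(l), h(b ⊗ l, d(j, c), opp(b)))), g(g(b ⊗ b ⊗ l ⊗ l, e, c ⊗ j ⊗ l) ⊗ opp(b) ⊗ opp(b), h(g(c ⊗ l, opp(b), c), j, l), b)), l, l)

Answer: h(d(h(b ⊗ j ⊗ j ⊗ l ⊗ l ⊗ l ⊗ opp(c), d(j ⊗ j ⊗ j ⊗ j, b ⊗ c ⊗ j) ⊗ g(g(b, b, b), d(c, j), h(c, b, c)), h(h(j, c, j) ⊗ h(j, j, l), h(b, b, l) ⊗ opp(l), h(b ⊗ l, d(j, c), opp(b)))), g(g(b ⊗ b ⊗ l ⊗ l, e, c ⊗ j ⊗ l) ⊗ opp(b) ⊗ opp(b), h(g(c ⊗ l, opp(b), c), j, l), b)), l, l)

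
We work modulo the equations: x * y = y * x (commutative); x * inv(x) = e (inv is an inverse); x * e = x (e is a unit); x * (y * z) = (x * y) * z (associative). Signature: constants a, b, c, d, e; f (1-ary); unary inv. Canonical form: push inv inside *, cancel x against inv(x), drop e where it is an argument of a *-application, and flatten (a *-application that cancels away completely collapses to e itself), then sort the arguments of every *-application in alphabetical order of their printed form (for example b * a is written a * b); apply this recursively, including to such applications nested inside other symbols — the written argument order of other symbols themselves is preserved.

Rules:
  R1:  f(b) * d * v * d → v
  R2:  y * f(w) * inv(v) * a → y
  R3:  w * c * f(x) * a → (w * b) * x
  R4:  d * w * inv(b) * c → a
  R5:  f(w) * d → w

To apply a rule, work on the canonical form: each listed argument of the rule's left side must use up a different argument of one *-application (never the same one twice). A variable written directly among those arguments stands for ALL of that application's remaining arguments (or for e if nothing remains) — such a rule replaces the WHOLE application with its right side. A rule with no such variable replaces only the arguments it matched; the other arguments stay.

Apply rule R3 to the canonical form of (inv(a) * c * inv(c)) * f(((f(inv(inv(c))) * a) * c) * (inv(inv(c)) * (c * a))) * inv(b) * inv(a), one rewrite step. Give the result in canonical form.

Canonical form:  f(a * a * c * c * c * f(c)) * inv(a) * inv(a) * inv(b)
Apply R3:  consuming a, c, f(c);  w := a * c * c, x := c
The variable takes the whole remainder — replace the entire application.
New term:  f(a * b * c * c * c) * inv(a) * inv(a) * inv(b)

Answer: f(a * b * c * c * c) * inv(a) * inv(a) * inv(b)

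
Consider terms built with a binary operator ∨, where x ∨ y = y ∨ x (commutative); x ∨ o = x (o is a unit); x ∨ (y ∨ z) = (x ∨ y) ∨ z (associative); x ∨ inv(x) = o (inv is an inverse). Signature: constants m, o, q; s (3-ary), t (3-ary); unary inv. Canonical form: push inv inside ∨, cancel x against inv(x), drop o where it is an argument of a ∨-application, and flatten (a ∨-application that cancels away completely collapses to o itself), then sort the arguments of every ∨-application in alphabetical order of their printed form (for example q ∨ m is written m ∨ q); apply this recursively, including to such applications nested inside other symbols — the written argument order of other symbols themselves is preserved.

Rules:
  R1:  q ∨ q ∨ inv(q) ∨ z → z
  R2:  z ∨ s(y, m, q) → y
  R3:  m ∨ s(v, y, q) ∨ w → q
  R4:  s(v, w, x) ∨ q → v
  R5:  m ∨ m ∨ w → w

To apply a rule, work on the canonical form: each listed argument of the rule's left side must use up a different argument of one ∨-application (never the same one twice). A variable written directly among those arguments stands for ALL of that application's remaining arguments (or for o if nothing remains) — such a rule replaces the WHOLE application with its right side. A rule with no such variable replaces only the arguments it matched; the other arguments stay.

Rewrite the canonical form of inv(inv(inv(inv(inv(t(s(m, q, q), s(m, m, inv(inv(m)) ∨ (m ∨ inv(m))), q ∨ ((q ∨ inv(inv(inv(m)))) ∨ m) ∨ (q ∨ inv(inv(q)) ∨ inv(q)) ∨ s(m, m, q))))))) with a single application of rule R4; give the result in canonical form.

Answer: inv(t(s(m, q, q), s(m, m, m), m ∨ q ∨ q))

Derivation:
Canonical form:  inv(t(s(m, q, q), s(m, m, m), q ∨ q ∨ q ∨ s(m, m, q)))
Match R4:  consume q, s(m, m, q);  v := m, w := m, x := q
Result:  inv(t(s(m, q, q), s(m, m, m), m ∨ q ∨ q))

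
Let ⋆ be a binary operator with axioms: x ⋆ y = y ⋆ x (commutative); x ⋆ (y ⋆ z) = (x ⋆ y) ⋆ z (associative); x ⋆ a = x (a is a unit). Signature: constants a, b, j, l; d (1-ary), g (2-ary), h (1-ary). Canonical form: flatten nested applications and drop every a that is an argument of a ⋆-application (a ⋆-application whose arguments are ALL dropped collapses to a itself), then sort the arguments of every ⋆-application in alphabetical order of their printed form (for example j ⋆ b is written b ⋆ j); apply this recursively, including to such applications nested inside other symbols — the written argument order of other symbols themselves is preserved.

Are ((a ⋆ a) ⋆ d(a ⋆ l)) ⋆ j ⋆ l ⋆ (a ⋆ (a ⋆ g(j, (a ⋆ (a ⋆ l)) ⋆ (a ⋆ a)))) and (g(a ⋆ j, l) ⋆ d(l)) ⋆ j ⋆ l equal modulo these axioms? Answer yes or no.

Answer: yes — both canonical forms are d(l) ⋆ g(j, l) ⋆ j ⋆ l

Derivation:
Left:  ((a ⋆ a) ⋆ d(a ⋆ l)) ⋆ j ⋆ l ⋆ (a ⋆ (a ⋆ g(j, (a ⋆ (a ⋆ l)) ⋆ (a ⋆ a))))
  Merge nested applications:  a ⋆ a ⋆ d(a ⋆ l) ⋆ j ⋆ l ⋆ a ⋆ a ⋆ g(j, (a ⋆ (a ⋆ l)) ⋆ (a ⋆ a))
  Inside:  d(a ⋆ l)  →  d(l)
  Simplify inside:  g(j, (a ⋆ (a ⋆ l)) ⋆ (a ⋆ a))  →  g(j, l)
  Units out:  drop a (×4)
  Sort arguments:  d(l) ⋆ g(j, l) ⋆ j ⋆ l
Right:  (g(a ⋆ j, l) ⋆ d(l)) ⋆ j ⋆ l
  Merge nested applications:  g(a ⋆ j, l) ⋆ d(l) ⋆ j ⋆ l
  Simplify inside:  g(a ⋆ j, l)  →  g(j, l)
  Order the arguments:  d(l) ⋆ g(j, l) ⋆ j ⋆ l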